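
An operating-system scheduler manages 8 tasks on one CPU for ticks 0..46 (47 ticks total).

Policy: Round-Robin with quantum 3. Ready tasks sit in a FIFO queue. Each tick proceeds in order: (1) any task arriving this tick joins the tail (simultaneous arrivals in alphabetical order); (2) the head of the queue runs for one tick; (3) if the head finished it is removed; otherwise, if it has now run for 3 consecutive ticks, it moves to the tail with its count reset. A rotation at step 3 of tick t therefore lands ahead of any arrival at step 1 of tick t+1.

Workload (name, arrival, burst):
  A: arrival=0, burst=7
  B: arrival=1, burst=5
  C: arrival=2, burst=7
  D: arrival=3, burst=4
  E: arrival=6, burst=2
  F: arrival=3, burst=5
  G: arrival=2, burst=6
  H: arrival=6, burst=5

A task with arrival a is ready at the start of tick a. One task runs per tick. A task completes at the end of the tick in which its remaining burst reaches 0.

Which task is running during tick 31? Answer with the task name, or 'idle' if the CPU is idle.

t=0: queue=[A] q_used=0 → run A
t=1: queue=[A,B] q_used=1 → run A
t=2: queue=[A,B,C,G] q_used=2 → run A
t=3: queue=[B,C,G,A,D,F] q_used=0 → run B
t=4: queue=[B,C,G,A,D,F] q_used=1 → run B
t=5: queue=[B,C,G,A,D,F] q_used=2 → run B
t=6: queue=[C,G,A,D,F,B,E,H] q_used=0 → run C
t=7: queue=[C,G,A,D,F,B,E,H] q_used=1 → run C
t=8: queue=[C,G,A,D,F,B,E,H] q_used=2 → run C
t=9: queue=[G,A,D,F,B,E,H,C] q_used=0 → run G
t=10: queue=[G,A,D,F,B,E,H,C] q_used=1 → run G
t=11: queue=[G,A,D,F,B,E,H,C] q_used=2 → run G
t=12: queue=[A,D,F,B,E,H,C,G] q_used=0 → run A
t=13: queue=[A,D,F,B,E,H,C,G] q_used=1 → run A
t=14: queue=[A,D,F,B,E,H,C,G] q_used=2 → run A
t=15: queue=[D,F,B,E,H,C,G,A] q_used=0 → run D
t=16: queue=[D,F,B,E,H,C,G,A] q_used=1 → run D
t=17: queue=[D,F,B,E,H,C,G,A] q_used=2 → run D
t=18: queue=[F,B,E,H,C,G,A,D] q_used=0 → run F
t=19: queue=[F,B,E,H,C,G,A,D] q_used=1 → run F
t=20: queue=[F,B,E,H,C,G,A,D] q_used=2 → run F
t=21: queue=[B,E,H,C,G,A,D,F] q_used=0 → run B
t=22: queue=[B,E,H,C,G,A,D,F] q_used=1 → run B
t=23: queue=[E,H,C,G,A,D,F] q_used=0 → run E
t=24: queue=[E,H,C,G,A,D,F] q_used=1 → run E
t=25: queue=[H,C,G,A,D,F] q_used=0 → run H
t=26: queue=[H,C,G,A,D,F] q_used=1 → run H
t=27: queue=[H,C,G,A,D,F] q_used=2 → run H
t=28: queue=[C,G,A,D,F,H] q_used=0 → run C
t=29: queue=[C,G,A,D,F,H] q_used=1 → run C
t=30: queue=[C,G,A,D,F,H] q_used=2 → run C
t=31: queue=[G,A,D,F,H,C] q_used=0 → run G
t=32: queue=[G,A,D,F,H,C] q_used=1 → run G
t=33: queue=[G,A,D,F,H,C] q_used=2 → run G
t=34: queue=[A,D,F,H,C] q_used=0 → run A
t=35: queue=[D,F,H,C] q_used=0 → run D
t=36: queue=[F,H,C] q_used=0 → run F
t=37: queue=[F,H,C] q_used=1 → run F
t=38: queue=[H,C] q_used=0 → run H
t=39: queue=[H,C] q_used=1 → run H
t=40: queue=[C] q_used=0 → run C
t=41: (idle)
t=42: (idle)
t=43: (idle)
t=44: (idle)
t=45: (idle)
t=46: (idle)

running at tick 31 = G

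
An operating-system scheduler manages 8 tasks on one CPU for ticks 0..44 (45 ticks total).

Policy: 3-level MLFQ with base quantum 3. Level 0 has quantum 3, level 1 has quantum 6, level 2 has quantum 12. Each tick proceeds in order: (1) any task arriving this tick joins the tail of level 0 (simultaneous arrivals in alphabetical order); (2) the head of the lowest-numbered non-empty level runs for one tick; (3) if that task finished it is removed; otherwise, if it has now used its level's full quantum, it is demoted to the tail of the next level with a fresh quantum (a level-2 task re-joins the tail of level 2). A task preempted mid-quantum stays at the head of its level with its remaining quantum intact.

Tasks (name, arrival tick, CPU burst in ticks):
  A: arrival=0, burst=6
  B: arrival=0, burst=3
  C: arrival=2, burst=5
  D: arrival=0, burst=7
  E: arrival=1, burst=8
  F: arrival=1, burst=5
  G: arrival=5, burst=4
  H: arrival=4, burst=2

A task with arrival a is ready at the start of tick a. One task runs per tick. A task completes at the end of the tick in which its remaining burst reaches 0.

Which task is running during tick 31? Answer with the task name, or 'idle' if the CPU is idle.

running at tick 31 = E

t=0: L0/L1/L2 = ABD/-/- → run A
t=1: L0/L1/L2 = ABDEF/-/- → run A
t=2: L0/L1/L2 = ABDEFC/-/- → run A
t=3: L0/L1/L2 = BDEFC/A/- → run B
t=4: L0/L1/L2 = BDEFCH/A/- → run B
t=5: L0/L1/L2 = BDEFCHG/A/- → run B
t=6: L0/L1/L2 = DEFCHG/A/- → run D
t=7: L0/L1/L2 = DEFCHG/A/- → run D
t=8: L0/L1/L2 = DEFCHG/A/- → run D
t=9: L0/L1/L2 = EFCHG/AD/- → run E
t=10: L0/L1/L2 = EFCHG/AD/- → run E
t=11: L0/L1/L2 = EFCHG/AD/- → run E
t=12: L0/L1/L2 = FCHG/ADE/- → run F
t=13: L0/L1/L2 = FCHG/ADE/- → run F
t=14: L0/L1/L2 = FCHG/ADE/- → run F
t=15: L0/L1/L2 = CHG/ADEF/- → run C
t=16: L0/L1/L2 = CHG/ADEF/- → run C
t=17: L0/L1/L2 = CHG/ADEF/- → run C
t=18: L0/L1/L2 = HG/ADEFC/- → run H
t=19: L0/L1/L2 = HG/ADEFC/- → run H
t=20: L0/L1/L2 = G/ADEFC/- → run G
t=21: L0/L1/L2 = G/ADEFC/- → run G
t=22: L0/L1/L2 = G/ADEFC/- → run G
t=23: L0/L1/L2 = -/ADEFCG/- → run A
t=24: L0/L1/L2 = -/ADEFCG/- → run A
t=25: L0/L1/L2 = -/ADEFCG/- → run A
t=26: L0/L1/L2 = -/DEFCG/- → run D
t=27: L0/L1/L2 = -/DEFCG/- → run D
t=28: L0/L1/L2 = -/DEFCG/- → run D
t=29: L0/L1/L2 = -/DEFCG/- → run D
t=30: L0/L1/L2 = -/EFCG/- → run E
t=31: L0/L1/L2 = -/EFCG/- → run E
t=32: L0/L1/L2 = -/EFCG/- → run E
t=33: L0/L1/L2 = -/EFCG/- → run E
t=34: L0/L1/L2 = -/EFCG/- → run E
t=35: L0/L1/L2 = -/FCG/- → run F
t=36: L0/L1/L2 = -/FCG/- → run F
t=37: L0/L1/L2 = -/CG/- → run C
t=38: L0/L1/L2 = -/CG/- → run C
t=39: L0/L1/L2 = -/G/- → run G
t=40: (idle)
t=41: (idle)
t=42: (idle)
t=43: (idle)
t=44: (idle)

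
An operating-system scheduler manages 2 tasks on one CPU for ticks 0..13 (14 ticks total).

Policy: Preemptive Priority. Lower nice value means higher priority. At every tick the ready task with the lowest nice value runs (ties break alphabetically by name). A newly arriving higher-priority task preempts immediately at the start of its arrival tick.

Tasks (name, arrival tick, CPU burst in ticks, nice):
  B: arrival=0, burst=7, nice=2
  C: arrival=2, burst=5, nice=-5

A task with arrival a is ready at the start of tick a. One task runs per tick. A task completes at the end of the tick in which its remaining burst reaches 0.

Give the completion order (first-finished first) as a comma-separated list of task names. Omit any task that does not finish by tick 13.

t=0: ready={B} → run B
t=1: ready={B} → run B
t=2: ready={B,C} → run C
t=3: ready={B,C} → run C
t=4: ready={B,C} → run C
t=5: ready={B,C} → run C
t=6: ready={B,C} → run C
t=7: ready={B} → run B
t=8: ready={B} → run B
t=9: ready={B} → run B
t=10: ready={B} → run B
t=11: ready={B} → run B
t=12: (idle)
t=13: (idle)

completion order = C, B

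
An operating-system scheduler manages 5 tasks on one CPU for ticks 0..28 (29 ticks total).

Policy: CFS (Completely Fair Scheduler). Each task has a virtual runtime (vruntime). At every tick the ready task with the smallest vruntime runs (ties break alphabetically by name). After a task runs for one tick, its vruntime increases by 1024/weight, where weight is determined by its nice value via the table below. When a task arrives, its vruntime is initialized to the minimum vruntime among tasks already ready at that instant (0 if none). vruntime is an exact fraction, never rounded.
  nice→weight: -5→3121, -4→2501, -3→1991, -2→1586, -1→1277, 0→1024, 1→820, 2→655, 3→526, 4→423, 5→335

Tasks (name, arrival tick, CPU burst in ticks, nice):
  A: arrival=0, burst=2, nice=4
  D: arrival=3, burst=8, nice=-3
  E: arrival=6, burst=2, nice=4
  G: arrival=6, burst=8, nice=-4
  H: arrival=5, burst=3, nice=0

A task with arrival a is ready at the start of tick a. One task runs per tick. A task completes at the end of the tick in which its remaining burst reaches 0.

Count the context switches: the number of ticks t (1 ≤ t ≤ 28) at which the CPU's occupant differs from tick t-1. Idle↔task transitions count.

context switches = 21

t=0: vr[A=0] → run A
t=1: vr[A=1024/423] → run A
t=2: (idle)
t=3: vr[D=0] → run D
t=4: vr[D=1024/1991] → run D
t=5: vr[D=2048/1991 H=2048/1991] → run D
t=6: vr[D=3072/1991 E=2048/1991 G=2048/1991 H=2048/1991] → run E
t=7: vr[D=3072/1991 E=2905088/842193 G=2048/1991 H=2048/1991] → run G
t=8: vr[D=3072/1991 E=2905088/842193 G=7160832/4979491 H=2048/1991] → run H
t=9: vr[D=3072/1991 E=2905088/842193 G=7160832/4979491 H=4039/1991] → run G
t=10: vr[D=3072/1991 E=2905088/842193 G=9199616/4979491 H=4039/1991] → run D
t=11: vr[D=4096/1991 E=2905088/842193 G=9199616/4979491 H=4039/1991] → run G
t=12: vr[D=4096/1991 E=2905088/842193 G=11238400/4979491 H=4039/1991] → run H
t=13: vr[D=4096/1991 E=2905088/842193 G=11238400/4979491 H=6030/1991] → run D
t=14: vr[D=5120/1991 E=2905088/842193 G=11238400/4979491 H=6030/1991] → run G
t=15: vr[D=5120/1991 E=2905088/842193 G=13277184/4979491 H=6030/1991] → run D
t=16: vr[D=6144/1991 E=2905088/842193 G=13277184/4979491 H=6030/1991] → run G
t=17: vr[D=6144/1991 E=2905088/842193 G=15315968/4979491 H=6030/1991] → run H
t=18: vr[D=6144/1991 E=2905088/842193 G=15315968/4979491] → run G
t=19: vr[D=6144/1991 E=2905088/842193 G=17354752/4979491] → run D
t=20: vr[D=7168/1991 E=2905088/842193 G=17354752/4979491] → run E
t=21: vr[D=7168/1991 G=17354752/4979491] → run G
t=22: vr[D=7168/1991 G=19393536/4979491] → run D
t=23: vr[G=19393536/4979491] → run G
t=24: (idle)
t=25: (idle)
t=26: (idle)
t=27: (idle)
t=28: (idle)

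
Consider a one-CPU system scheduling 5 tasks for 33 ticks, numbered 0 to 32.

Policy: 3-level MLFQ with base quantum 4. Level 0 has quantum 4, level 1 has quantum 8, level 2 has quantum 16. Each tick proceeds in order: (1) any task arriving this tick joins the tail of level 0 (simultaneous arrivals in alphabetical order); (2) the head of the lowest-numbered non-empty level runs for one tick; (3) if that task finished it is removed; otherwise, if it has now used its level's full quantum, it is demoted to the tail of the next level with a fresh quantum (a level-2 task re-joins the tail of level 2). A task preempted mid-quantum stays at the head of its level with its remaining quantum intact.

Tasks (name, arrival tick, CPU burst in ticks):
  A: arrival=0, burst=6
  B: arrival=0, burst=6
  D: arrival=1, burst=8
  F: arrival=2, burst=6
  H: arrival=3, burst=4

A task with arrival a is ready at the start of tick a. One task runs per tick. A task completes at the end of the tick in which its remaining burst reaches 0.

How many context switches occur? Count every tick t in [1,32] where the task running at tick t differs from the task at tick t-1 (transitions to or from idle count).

context switches = 9

t=0: L0/L1/L2 = AB/-/- → run A
t=1: L0/L1/L2 = ABD/-/- → run A
t=2: L0/L1/L2 = ABDF/-/- → run A
t=3: L0/L1/L2 = ABDFH/-/- → run A
t=4: L0/L1/L2 = BDFH/A/- → run B
t=5: L0/L1/L2 = BDFH/A/- → run B
t=6: L0/L1/L2 = BDFH/A/- → run B
t=7: L0/L1/L2 = BDFH/A/- → run B
t=8: L0/L1/L2 = DFH/AB/- → run D
t=9: L0/L1/L2 = DFH/AB/- → run D
t=10: L0/L1/L2 = DFH/AB/- → run D
t=11: L0/L1/L2 = DFH/AB/- → run D
t=12: L0/L1/L2 = FH/ABD/- → run F
t=13: L0/L1/L2 = FH/ABD/- → run F
t=14: L0/L1/L2 = FH/ABD/- → run F
t=15: L0/L1/L2 = FH/ABD/- → run F
t=16: L0/L1/L2 = H/ABDF/- → run H
t=17: L0/L1/L2 = H/ABDF/- → run H
t=18: L0/L1/L2 = H/ABDF/- → run H
t=19: L0/L1/L2 = H/ABDF/- → run H
t=20: L0/L1/L2 = -/ABDF/- → run A
t=21: L0/L1/L2 = -/ABDF/- → run A
t=22: L0/L1/L2 = -/BDF/- → run B
t=23: L0/L1/L2 = -/BDF/- → run B
t=24: L0/L1/L2 = -/DF/- → run D
t=25: L0/L1/L2 = -/DF/- → run D
t=26: L0/L1/L2 = -/DF/- → run D
t=27: L0/L1/L2 = -/DF/- → run D
t=28: L0/L1/L2 = -/F/- → run F
t=29: L0/L1/L2 = -/F/- → run F
t=30: (idle)
t=31: (idle)
t=32: (idle)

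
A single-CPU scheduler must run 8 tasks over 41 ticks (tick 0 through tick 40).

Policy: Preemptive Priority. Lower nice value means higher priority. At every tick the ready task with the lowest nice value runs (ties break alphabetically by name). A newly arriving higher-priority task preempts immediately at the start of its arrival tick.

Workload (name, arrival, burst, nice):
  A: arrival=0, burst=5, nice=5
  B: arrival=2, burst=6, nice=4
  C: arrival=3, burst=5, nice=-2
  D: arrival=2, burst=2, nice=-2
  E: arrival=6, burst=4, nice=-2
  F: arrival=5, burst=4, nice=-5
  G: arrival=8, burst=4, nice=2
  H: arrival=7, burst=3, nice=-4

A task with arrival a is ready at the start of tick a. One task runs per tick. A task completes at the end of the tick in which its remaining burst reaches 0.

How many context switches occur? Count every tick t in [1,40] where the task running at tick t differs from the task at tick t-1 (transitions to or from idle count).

t=0: ready={A} → run A
t=1: ready={A} → run A
t=2: ready={A,B,D} → run D
t=3: ready={A,B,C,D} → run C
t=4: ready={A,B,C,D} → run C
t=5: ready={A,B,C,D,F} → run F
t=6: ready={A,B,C,D,E,F} → run F
t=7: ready={A,B,C,D,E,F,H} → run F
t=8: ready={A,B,C,D,E,F,G,H} → run F
t=9: ready={A,B,C,D,E,G,H} → run H
t=10: ready={A,B,C,D,E,G,H} → run H
t=11: ready={A,B,C,D,E,G,H} → run H
t=12: ready={A,B,C,D,E,G} → run C
t=13: ready={A,B,C,D,E,G} → run C
t=14: ready={A,B,C,D,E,G} → run C
t=15: ready={A,B,D,E,G} → run D
t=16: ready={A,B,E,G} → run E
t=17: ready={A,B,E,G} → run E
t=18: ready={A,B,E,G} → run E
t=19: ready={A,B,E,G} → run E
t=20: ready={A,B,G} → run G
t=21: ready={A,B,G} → run G
t=22: ready={A,B,G} → run G
t=23: ready={A,B,G} → run G
t=24: ready={A,B} → run B
t=25: ready={A,B} → run B
t=26: ready={A,B} → run B
t=27: ready={A,B} → run B
t=28: ready={A,B} → run B
t=29: ready={A,B} → run B
t=30: ready={A} → run A
t=31: ready={A} → run A
t=32: ready={A} → run A
t=33: (idle)
t=34: (idle)
t=35: (idle)
t=36: (idle)
t=37: (idle)
t=38: (idle)
t=39: (idle)
t=40: (idle)

context switches = 11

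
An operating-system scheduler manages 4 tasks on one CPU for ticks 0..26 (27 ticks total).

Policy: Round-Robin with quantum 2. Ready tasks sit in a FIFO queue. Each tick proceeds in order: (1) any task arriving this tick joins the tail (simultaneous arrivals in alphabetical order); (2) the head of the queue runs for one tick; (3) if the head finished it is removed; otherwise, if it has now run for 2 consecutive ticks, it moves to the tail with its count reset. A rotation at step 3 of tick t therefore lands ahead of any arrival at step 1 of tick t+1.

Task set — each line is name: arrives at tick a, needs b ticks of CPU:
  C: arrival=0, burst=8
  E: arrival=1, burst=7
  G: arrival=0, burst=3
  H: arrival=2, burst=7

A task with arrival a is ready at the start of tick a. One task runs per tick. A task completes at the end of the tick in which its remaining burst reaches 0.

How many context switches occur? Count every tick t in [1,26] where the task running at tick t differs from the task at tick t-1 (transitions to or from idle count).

t=0: queue=[C,G] q_used=0 → run C
t=1: queue=[C,G,E] q_used=1 → run C
t=2: queue=[G,E,C,H] q_used=0 → run G
t=3: queue=[G,E,C,H] q_used=1 → run G
t=4: queue=[E,C,H,G] q_used=0 → run E
t=5: queue=[E,C,H,G] q_used=1 → run E
t=6: queue=[C,H,G,E] q_used=0 → run C
t=7: queue=[C,H,G,E] q_used=1 → run C
t=8: queue=[H,G,E,C] q_used=0 → run H
t=9: queue=[H,G,E,C] q_used=1 → run H
t=10: queue=[G,E,C,H] q_used=0 → run G
t=11: queue=[E,C,H] q_used=0 → run E
t=12: queue=[E,C,H] q_used=1 → run E
t=13: queue=[C,H,E] q_used=0 → run C
t=14: queue=[C,H,E] q_used=1 → run C
t=15: queue=[H,E,C] q_used=0 → run H
t=16: queue=[H,E,C] q_used=1 → run H
t=17: queue=[E,C,H] q_used=0 → run E
t=18: queue=[E,C,H] q_used=1 → run E
t=19: queue=[C,H,E] q_used=0 → run C
t=20: queue=[C,H,E] q_used=1 → run C
t=21: queue=[H,E] q_used=0 → run H
t=22: queue=[H,E] q_used=1 → run H
t=23: queue=[E,H] q_used=0 → run E
t=24: queue=[H] q_used=0 → run H
t=25: (idle)
t=26: (idle)

context switches = 14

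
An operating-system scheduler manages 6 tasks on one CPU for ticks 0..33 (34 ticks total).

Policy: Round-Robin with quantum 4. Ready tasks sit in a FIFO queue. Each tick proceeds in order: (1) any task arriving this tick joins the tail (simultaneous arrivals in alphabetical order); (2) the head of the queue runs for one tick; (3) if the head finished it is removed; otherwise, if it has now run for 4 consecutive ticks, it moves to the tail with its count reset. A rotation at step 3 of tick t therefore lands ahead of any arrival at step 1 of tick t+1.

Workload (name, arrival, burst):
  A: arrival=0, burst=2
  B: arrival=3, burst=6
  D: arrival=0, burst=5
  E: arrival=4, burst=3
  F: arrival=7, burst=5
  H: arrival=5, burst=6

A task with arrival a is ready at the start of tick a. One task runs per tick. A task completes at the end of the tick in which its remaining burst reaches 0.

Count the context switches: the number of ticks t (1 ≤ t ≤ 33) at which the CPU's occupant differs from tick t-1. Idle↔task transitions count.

context switches = 10

t=0: queue=[A,D] q_used=0 → run A
t=1: queue=[A,D] q_used=1 → run A
t=2: queue=[D] q_used=0 → run D
t=3: queue=[D,B] q_used=1 → run D
t=4: queue=[D,B,E] q_used=2 → run D
t=5: queue=[D,B,E,H] q_used=3 → run D
t=6: queue=[B,E,H,D] q_used=0 → run B
t=7: queue=[B,E,H,D,F] q_used=1 → run B
t=8: queue=[B,E,H,D,F] q_used=2 → run B
t=9: queue=[B,E,H,D,F] q_used=3 → run B
t=10: queue=[E,H,D,F,B] q_used=0 → run E
t=11: queue=[E,H,D,F,B] q_used=1 → run E
t=12: queue=[E,H,D,F,B] q_used=2 → run E
t=13: queue=[H,D,F,B] q_used=0 → run H
t=14: queue=[H,D,F,B] q_used=1 → run H
t=15: queue=[H,D,F,B] q_used=2 → run H
t=16: queue=[H,D,F,B] q_used=3 → run H
t=17: queue=[D,F,B,H] q_used=0 → run D
t=18: queue=[F,B,H] q_used=0 → run F
t=19: queue=[F,B,H] q_used=1 → run F
t=20: queue=[F,B,H] q_used=2 → run F
t=21: queue=[F,B,H] q_used=3 → run F
t=22: queue=[B,H,F] q_used=0 → run B
t=23: queue=[B,H,F] q_used=1 → run B
t=24: queue=[H,F] q_used=0 → run H
t=25: queue=[H,F] q_used=1 → run H
t=26: queue=[F] q_used=0 → run F
t=27: (idle)
t=28: (idle)
t=29: (idle)
t=30: (idle)
t=31: (idle)
t=32: (idle)
t=33: (idle)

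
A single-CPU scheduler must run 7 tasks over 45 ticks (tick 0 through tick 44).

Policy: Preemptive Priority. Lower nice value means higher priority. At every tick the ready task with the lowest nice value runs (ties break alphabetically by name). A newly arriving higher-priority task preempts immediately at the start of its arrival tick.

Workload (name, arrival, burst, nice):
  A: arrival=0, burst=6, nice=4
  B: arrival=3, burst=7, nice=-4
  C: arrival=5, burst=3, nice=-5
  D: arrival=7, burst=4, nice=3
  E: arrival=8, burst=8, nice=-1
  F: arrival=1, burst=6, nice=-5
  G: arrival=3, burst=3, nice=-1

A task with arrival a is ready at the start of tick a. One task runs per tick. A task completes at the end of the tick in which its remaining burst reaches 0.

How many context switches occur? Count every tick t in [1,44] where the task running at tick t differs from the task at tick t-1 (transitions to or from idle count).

context switches = 9

t=0: ready={A} → run A
t=1: ready={A,F} → run F
t=2: ready={A,F} → run F
t=3: ready={A,B,F,G} → run F
t=4: ready={A,B,F,G} → run F
t=5: ready={A,B,C,F,G} → run C
t=6: ready={A,B,C,F,G} → run C
t=7: ready={A,B,C,D,F,G} → run C
t=8: ready={A,B,D,E,F,G} → run F
t=9: ready={A,B,D,E,F,G} → run F
t=10: ready={A,B,D,E,G} → run B
t=11: ready={A,B,D,E,G} → run B
t=12: ready={A,B,D,E,G} → run B
t=13: ready={A,B,D,E,G} → run B
t=14: ready={A,B,D,E,G} → run B
t=15: ready={A,B,D,E,G} → run B
t=16: ready={A,B,D,E,G} → run B
t=17: ready={A,D,E,G} → run E
t=18: ready={A,D,E,G} → run E
t=19: ready={A,D,E,G} → run E
t=20: ready={A,D,E,G} → run E
t=21: ready={A,D,E,G} → run E
t=22: ready={A,D,E,G} → run E
t=23: ready={A,D,E,G} → run E
t=24: ready={A,D,E,G} → run E
t=25: ready={A,D,G} → run G
t=26: ready={A,D,G} → run G
t=27: ready={A,D,G} → run G
t=28: ready={A,D} → run D
t=29: ready={A,D} → run D
t=30: ready={A,D} → run D
t=31: ready={A,D} → run D
t=32: ready={A} → run A
t=33: ready={A} → run A
t=34: ready={A} → run A
t=35: ready={A} → run A
t=36: ready={A} → run A
t=37: (idle)
t=38: (idle)
t=39: (idle)
t=40: (idle)
t=41: (idle)
t=42: (idle)
t=43: (idle)
t=44: (idle)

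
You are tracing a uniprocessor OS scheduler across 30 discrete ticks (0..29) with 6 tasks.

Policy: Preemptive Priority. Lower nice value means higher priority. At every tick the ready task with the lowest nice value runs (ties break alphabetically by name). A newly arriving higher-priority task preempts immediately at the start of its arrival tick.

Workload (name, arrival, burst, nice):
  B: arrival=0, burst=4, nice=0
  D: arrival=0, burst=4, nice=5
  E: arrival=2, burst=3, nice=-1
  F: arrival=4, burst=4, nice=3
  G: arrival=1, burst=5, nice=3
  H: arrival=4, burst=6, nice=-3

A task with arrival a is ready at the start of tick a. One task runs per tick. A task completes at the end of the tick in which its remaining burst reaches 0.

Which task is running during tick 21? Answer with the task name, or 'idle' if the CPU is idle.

t=0: ready={B,D} → run B
t=1: ready={B,D,G} → run B
t=2: ready={B,D,E,G} → run E
t=3: ready={B,D,E,G} → run E
t=4: ready={B,D,E,F,G,H} → run H
t=5: ready={B,D,E,F,G,H} → run H
t=6: ready={B,D,E,F,G,H} → run H
t=7: ready={B,D,E,F,G,H} → run H
t=8: ready={B,D,E,F,G,H} → run H
t=9: ready={B,D,E,F,G,H} → run H
t=10: ready={B,D,E,F,G} → run E
t=11: ready={B,D,F,G} → run B
t=12: ready={B,D,F,G} → run B
t=13: ready={D,F,G} → run F
t=14: ready={D,F,G} → run F
t=15: ready={D,F,G} → run F
t=16: ready={D,F,G} → run F
t=17: ready={D,G} → run G
t=18: ready={D,G} → run G
t=19: ready={D,G} → run G
t=20: ready={D,G} → run G
t=21: ready={D,G} → run G
t=22: ready={D} → run D
t=23: ready={D} → run D
t=24: ready={D} → run D
t=25: ready={D} → run D
t=26: (idle)
t=27: (idle)
t=28: (idle)
t=29: (idle)

running at tick 21 = G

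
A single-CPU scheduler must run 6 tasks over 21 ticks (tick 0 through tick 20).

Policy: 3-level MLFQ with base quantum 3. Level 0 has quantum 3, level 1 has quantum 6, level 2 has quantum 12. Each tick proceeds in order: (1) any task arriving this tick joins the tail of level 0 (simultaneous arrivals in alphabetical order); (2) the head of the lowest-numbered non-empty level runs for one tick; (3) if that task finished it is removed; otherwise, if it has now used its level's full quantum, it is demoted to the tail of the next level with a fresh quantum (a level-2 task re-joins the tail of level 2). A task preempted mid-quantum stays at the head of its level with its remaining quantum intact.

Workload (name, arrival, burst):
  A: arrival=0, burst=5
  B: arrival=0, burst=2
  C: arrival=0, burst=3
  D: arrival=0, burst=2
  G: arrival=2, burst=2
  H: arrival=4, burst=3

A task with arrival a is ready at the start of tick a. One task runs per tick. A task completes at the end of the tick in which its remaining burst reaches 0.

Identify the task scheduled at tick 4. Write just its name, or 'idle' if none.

running at tick 4 = B

t=0: L0/L1/L2 = ABCD/-/- → run A
t=1: L0/L1/L2 = ABCD/-/- → run A
t=2: L0/L1/L2 = ABCDG/-/- → run A
t=3: L0/L1/L2 = BCDG/A/- → run B
t=4: L0/L1/L2 = BCDGH/A/- → run B
t=5: L0/L1/L2 = CDGH/A/- → run C
t=6: L0/L1/L2 = CDGH/A/- → run C
t=7: L0/L1/L2 = CDGH/A/- → run C
t=8: L0/L1/L2 = DGH/A/- → run D
t=9: L0/L1/L2 = DGH/A/- → run D
t=10: L0/L1/L2 = GH/A/- → run G
t=11: L0/L1/L2 = GH/A/- → run G
t=12: L0/L1/L2 = H/A/- → run H
t=13: L0/L1/L2 = H/A/- → run H
t=14: L0/L1/L2 = H/A/- → run H
t=15: L0/L1/L2 = -/A/- → run A
t=16: L0/L1/L2 = -/A/- → run A
t=17: (idle)
t=18: (idle)
t=19: (idle)
t=20: (idle)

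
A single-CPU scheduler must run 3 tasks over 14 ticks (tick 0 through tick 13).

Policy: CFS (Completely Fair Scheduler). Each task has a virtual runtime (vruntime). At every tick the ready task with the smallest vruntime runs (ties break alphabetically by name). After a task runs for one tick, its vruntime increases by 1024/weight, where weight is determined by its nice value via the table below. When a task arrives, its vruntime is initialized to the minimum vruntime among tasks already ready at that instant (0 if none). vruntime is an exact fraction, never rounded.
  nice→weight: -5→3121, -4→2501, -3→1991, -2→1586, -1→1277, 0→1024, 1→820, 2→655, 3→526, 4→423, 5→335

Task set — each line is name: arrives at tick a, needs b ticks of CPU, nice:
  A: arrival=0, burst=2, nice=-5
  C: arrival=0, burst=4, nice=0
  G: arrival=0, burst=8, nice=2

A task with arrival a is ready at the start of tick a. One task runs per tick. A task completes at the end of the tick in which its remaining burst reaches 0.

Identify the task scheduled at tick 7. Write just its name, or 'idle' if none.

t=0: vr[A=0 C=0 G=0] → run A
t=1: vr[A=1024/3121 C=0 G=0] → run C
t=2: vr[A=1024/3121 C=1 G=0] → run G
t=3: vr[A=1024/3121 C=1 G=1024/655] → run A
t=4: vr[C=1 G=1024/655] → run C
t=5: vr[C=2 G=1024/655] → run G
t=6: vr[C=2 G=2048/655] → run C
t=7: vr[C=3 G=2048/655] → run C
t=8: vr[G=2048/655] → run G
t=9: vr[G=3072/655] → run G
t=10: vr[G=4096/655] → run G
t=11: vr[G=1024/131] → run G
t=12: vr[G=6144/655] → run G
t=13: vr[G=7168/655] → run G

running at tick 7 = C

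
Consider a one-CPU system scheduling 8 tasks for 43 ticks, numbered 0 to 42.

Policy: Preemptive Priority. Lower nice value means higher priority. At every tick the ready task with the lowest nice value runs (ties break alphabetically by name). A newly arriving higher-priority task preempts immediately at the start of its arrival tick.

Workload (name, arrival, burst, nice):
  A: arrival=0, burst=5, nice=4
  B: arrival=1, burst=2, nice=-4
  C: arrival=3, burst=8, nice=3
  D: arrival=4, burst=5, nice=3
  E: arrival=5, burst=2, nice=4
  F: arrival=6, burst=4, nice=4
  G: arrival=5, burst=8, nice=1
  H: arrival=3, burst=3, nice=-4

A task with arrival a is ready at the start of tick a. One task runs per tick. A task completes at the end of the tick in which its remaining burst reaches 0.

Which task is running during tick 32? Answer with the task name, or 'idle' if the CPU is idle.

running at tick 32 = E

t=0: ready={A} → run A
t=1: ready={A,B} → run B
t=2: ready={A,B} → run B
t=3: ready={A,C,H} → run H
t=4: ready={A,C,D,H} → run H
t=5: ready={A,C,D,E,G,H} → run H
t=6: ready={A,C,D,E,F,G} → run G
t=7: ready={A,C,D,E,F,G} → run G
t=8: ready={A,C,D,E,F,G} → run G
t=9: ready={A,C,D,E,F,G} → run G
t=10: ready={A,C,D,E,F,G} → run G
t=11: ready={A,C,D,E,F,G} → run G
t=12: ready={A,C,D,E,F,G} → run G
t=13: ready={A,C,D,E,F,G} → run G
t=14: ready={A,C,D,E,F} → run C
t=15: ready={A,C,D,E,F} → run C
t=16: ready={A,C,D,E,F} → run C
t=17: ready={A,C,D,E,F} → run C
t=18: ready={A,C,D,E,F} → run C
t=19: ready={A,C,D,E,F} → run C
t=20: ready={A,C,D,E,F} → run C
t=21: ready={A,C,D,E,F} → run C
t=22: ready={A,D,E,F} → run D
t=23: ready={A,D,E,F} → run D
t=24: ready={A,D,E,F} → run D
t=25: ready={A,D,E,F} → run D
t=26: ready={A,D,E,F} → run D
t=27: ready={A,E,F} → run A
t=28: ready={A,E,F} → run A
t=29: ready={A,E,F} → run A
t=30: ready={A,E,F} → run A
t=31: ready={E,F} → run E
t=32: ready={E,F} → run E
t=33: ready={F} → run F
t=34: ready={F} → run F
t=35: ready={F} → run F
t=36: ready={F} → run F
t=37: (idle)
t=38: (idle)
t=39: (idle)
t=40: (idle)
t=41: (idle)
t=42: (idle)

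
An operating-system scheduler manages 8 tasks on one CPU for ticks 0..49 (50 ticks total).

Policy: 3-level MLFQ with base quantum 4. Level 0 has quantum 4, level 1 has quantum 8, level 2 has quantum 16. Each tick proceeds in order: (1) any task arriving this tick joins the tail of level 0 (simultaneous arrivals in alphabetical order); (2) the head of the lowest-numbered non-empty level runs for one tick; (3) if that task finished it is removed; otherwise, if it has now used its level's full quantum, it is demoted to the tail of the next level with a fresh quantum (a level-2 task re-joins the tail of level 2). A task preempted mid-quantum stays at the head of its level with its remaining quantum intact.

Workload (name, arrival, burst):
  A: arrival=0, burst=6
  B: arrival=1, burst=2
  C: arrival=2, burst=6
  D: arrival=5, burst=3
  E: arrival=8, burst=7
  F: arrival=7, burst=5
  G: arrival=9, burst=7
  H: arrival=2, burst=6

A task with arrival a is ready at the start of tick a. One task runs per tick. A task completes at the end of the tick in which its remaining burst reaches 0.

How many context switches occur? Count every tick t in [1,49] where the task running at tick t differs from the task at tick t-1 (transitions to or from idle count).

t=0: L0/L1/L2 = A/-/- → run A
t=1: L0/L1/L2 = AB/-/- → run A
t=2: L0/L1/L2 = ABCH/-/- → run A
t=3: L0/L1/L2 = ABCH/-/- → run A
t=4: L0/L1/L2 = BCH/A/- → run B
t=5: L0/L1/L2 = BCHD/A/- → run B
t=6: L0/L1/L2 = CHD/A/- → run C
t=7: L0/L1/L2 = CHDF/A/- → run C
t=8: L0/L1/L2 = CHDFE/A/- → run C
t=9: L0/L1/L2 = CHDFEG/A/- → run C
t=10: L0/L1/L2 = HDFEG/AC/- → run H
t=11: L0/L1/L2 = HDFEG/AC/- → run H
t=12: L0/L1/L2 = HDFEG/AC/- → run H
t=13: L0/L1/L2 = HDFEG/AC/- → run H
t=14: L0/L1/L2 = DFEG/ACH/- → run D
t=15: L0/L1/L2 = DFEG/ACH/- → run D
t=16: L0/L1/L2 = DFEG/ACH/- → run D
t=17: L0/L1/L2 = FEG/ACH/- → run F
t=18: L0/L1/L2 = FEG/ACH/- → run F
t=19: L0/L1/L2 = FEG/ACH/- → run F
t=20: L0/L1/L2 = FEG/ACH/- → run F
t=21: L0/L1/L2 = EG/ACHF/- → run E
t=22: L0/L1/L2 = EG/ACHF/- → run E
t=23: L0/L1/L2 = EG/ACHF/- → run E
t=24: L0/L1/L2 = EG/ACHF/- → run E
t=25: L0/L1/L2 = G/ACHFE/- → run G
t=26: L0/L1/L2 = G/ACHFE/- → run G
t=27: L0/L1/L2 = G/ACHFE/- → run G
t=28: L0/L1/L2 = G/ACHFE/- → run G
t=29: L0/L1/L2 = -/ACHFEG/- → run A
t=30: L0/L1/L2 = -/ACHFEG/- → run A
t=31: L0/L1/L2 = -/CHFEG/- → run C
t=32: L0/L1/L2 = -/CHFEG/- → run C
t=33: L0/L1/L2 = -/HFEG/- → run H
t=34: L0/L1/L2 = -/HFEG/- → run H
t=35: L0/L1/L2 = -/FEG/- → run F
t=36: L0/L1/L2 = -/EG/- → run E
t=37: L0/L1/L2 = -/EG/- → run E
t=38: L0/L1/L2 = -/EG/- → run E
t=39: L0/L1/L2 = -/G/- → run G
t=40: L0/L1/L2 = -/G/- → run G
t=41: L0/L1/L2 = -/G/- → run G
t=42: (idle)
t=43: (idle)
t=44: (idle)
t=45: (idle)
t=46: (idle)
t=47: (idle)
t=48: (idle)
t=49: (idle)

context switches = 14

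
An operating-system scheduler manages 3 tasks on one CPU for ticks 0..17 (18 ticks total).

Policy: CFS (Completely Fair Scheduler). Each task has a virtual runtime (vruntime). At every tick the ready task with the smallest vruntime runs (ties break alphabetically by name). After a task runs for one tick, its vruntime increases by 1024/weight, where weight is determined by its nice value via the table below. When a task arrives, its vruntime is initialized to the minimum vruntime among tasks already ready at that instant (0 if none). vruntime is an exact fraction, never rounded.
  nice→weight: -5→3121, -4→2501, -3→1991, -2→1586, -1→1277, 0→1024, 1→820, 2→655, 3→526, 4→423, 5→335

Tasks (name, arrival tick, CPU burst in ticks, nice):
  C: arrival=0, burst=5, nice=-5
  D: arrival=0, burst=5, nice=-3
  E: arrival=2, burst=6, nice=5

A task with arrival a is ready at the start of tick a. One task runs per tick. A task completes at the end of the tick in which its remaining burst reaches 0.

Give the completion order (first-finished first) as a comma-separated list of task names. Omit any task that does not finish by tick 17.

t=0: vr[C=0 D=0] → run C
t=1: vr[C=1024/3121 D=0] → run D
t=2: vr[C=1024/3121 D=1024/1991 E=1024/3121] → run C
t=3: vr[C=2048/3121 D=1024/1991 E=1024/3121] → run E
t=4: vr[C=2048/3121 D=1024/1991 E=3538944/1045535] → run D
t=5: vr[C=2048/3121 D=2048/1991 E=3538944/1045535] → run C
t=6: vr[C=3072/3121 D=2048/1991 E=3538944/1045535] → run C
t=7: vr[C=4096/3121 D=2048/1991 E=3538944/1045535] → run D
t=8: vr[C=4096/3121 D=3072/1991 E=3538944/1045535] → run C
t=9: vr[D=3072/1991 E=3538944/1045535] → run D
t=10: vr[D=4096/1991 E=3538944/1045535] → run D
t=11: vr[E=3538944/1045535] → run E
t=12: vr[E=6734848/1045535] → run E
t=13: vr[E=9930752/1045535] → run E
t=14: vr[E=13126656/1045535] → run E
t=15: vr[E=3264512/209107] → run E
t=16: (idle)
t=17: (idle)

completion order = C, D, E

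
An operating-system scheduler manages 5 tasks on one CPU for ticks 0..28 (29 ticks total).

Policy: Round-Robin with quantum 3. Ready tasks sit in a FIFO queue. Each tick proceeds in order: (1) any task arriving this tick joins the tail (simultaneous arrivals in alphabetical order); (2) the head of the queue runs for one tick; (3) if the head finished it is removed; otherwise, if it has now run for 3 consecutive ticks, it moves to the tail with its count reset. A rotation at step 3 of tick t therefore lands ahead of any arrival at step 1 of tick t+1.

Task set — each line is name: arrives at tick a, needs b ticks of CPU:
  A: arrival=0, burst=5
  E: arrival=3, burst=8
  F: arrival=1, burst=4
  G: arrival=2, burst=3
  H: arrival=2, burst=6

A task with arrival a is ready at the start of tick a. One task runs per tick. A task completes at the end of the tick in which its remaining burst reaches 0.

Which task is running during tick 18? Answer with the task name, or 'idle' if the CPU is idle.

t=0: queue=[A] q_used=0 → run A
t=1: queue=[A,F] q_used=1 → run A
t=2: queue=[A,F,G,H] q_used=2 → run A
t=3: queue=[F,G,H,A,E] q_used=0 → run F
t=4: queue=[F,G,H,A,E] q_used=1 → run F
t=5: queue=[F,G,H,A,E] q_used=2 → run F
t=6: queue=[G,H,A,E,F] q_used=0 → run G
t=7: queue=[G,H,A,E,F] q_used=1 → run G
t=8: queue=[G,H,A,E,F] q_used=2 → run G
t=9: queue=[H,A,E,F] q_used=0 → run H
t=10: queue=[H,A,E,F] q_used=1 → run H
t=11: queue=[H,A,E,F] q_used=2 → run H
t=12: queue=[A,E,F,H] q_used=0 → run A
t=13: queue=[A,E,F,H] q_used=1 → run A
t=14: queue=[E,F,H] q_used=0 → run E
t=15: queue=[E,F,H] q_used=1 → run E
t=16: queue=[E,F,H] q_used=2 → run E
t=17: queue=[F,H,E] q_used=0 → run F
t=18: queue=[H,E] q_used=0 → run H
t=19: queue=[H,E] q_used=1 → run H
t=20: queue=[H,E] q_used=2 → run H
t=21: queue=[E] q_used=0 → run E
t=22: queue=[E] q_used=1 → run E
t=23: queue=[E] q_used=2 → run E
t=24: queue=[E] q_used=0 → run E
t=25: queue=[E] q_used=1 → run E
t=26: (idle)
t=27: (idle)
t=28: (idle)

running at tick 18 = H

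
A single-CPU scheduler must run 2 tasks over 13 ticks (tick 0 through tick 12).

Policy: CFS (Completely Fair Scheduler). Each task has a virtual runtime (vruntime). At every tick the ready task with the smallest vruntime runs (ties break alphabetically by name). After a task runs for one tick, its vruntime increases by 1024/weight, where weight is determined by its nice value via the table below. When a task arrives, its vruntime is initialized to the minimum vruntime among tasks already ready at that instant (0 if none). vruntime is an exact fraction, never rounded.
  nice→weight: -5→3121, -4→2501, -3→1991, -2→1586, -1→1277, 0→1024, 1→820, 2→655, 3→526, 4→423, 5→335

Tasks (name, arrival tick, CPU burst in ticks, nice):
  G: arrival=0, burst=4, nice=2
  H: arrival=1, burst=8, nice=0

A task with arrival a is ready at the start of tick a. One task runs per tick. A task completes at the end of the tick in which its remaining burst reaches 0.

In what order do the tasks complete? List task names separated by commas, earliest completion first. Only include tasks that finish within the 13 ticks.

t=0: vr[G=0] → run G
t=1: vr[G=1024/655 H=1024/655] → run G
t=2: vr[G=2048/655 H=1024/655] → run H
t=3: vr[G=2048/655 H=1679/655] → run H
t=4: vr[G=2048/655 H=2334/655] → run G
t=5: vr[G=3072/655 H=2334/655] → run H
t=6: vr[G=3072/655 H=2989/655] → run H
t=7: vr[G=3072/655 H=3644/655] → run G
t=8: vr[H=3644/655] → run H
t=9: vr[H=4299/655] → run H
t=10: vr[H=4954/655] → run H
t=11: vr[H=5609/655] → run H
t=12: (idle)

completion order = G, H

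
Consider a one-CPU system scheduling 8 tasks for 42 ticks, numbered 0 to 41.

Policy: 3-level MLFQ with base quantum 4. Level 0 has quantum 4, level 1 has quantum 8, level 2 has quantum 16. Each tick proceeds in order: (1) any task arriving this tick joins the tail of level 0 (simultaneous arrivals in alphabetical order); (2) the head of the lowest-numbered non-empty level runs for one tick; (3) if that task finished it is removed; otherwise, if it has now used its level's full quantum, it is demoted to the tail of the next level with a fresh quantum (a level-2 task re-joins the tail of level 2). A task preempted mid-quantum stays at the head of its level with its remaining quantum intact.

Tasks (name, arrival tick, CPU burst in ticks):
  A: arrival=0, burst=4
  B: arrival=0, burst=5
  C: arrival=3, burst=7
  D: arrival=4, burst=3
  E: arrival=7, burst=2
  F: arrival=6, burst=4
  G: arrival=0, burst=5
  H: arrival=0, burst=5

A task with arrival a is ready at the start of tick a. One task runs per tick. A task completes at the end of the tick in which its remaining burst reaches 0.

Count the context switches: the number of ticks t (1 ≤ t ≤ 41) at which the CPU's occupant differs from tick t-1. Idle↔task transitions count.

context switches = 12

t=0: L0/L1/L2 = ABGH/-/- → run A
t=1: L0/L1/L2 = ABGH/-/- → run A
t=2: L0/L1/L2 = ABGH/-/- → run A
t=3: L0/L1/L2 = ABGHC/-/- → run A
t=4: L0/L1/L2 = BGHCD/-/- → run B
t=5: L0/L1/L2 = BGHCD/-/- → run B
t=6: L0/L1/L2 = BGHCDF/-/- → run B
t=7: L0/L1/L2 = BGHCDFE/-/- → run B
t=8: L0/L1/L2 = GHCDFE/B/- → run G
t=9: L0/L1/L2 = GHCDFE/B/- → run G
t=10: L0/L1/L2 = GHCDFE/B/- → run G
t=11: L0/L1/L2 = GHCDFE/B/- → run G
t=12: L0/L1/L2 = HCDFE/BG/- → run H
t=13: L0/L1/L2 = HCDFE/BG/- → run H
t=14: L0/L1/L2 = HCDFE/BG/- → run H
t=15: L0/L1/L2 = HCDFE/BG/- → run H
t=16: L0/L1/L2 = CDFE/BGH/- → run C
t=17: L0/L1/L2 = CDFE/BGH/- → run C
t=18: L0/L1/L2 = CDFE/BGH/- → run C
t=19: L0/L1/L2 = CDFE/BGH/- → run C
t=20: L0/L1/L2 = DFE/BGHC/- → run D
t=21: L0/L1/L2 = DFE/BGHC/- → run D
t=22: L0/L1/L2 = DFE/BGHC/- → run D
t=23: L0/L1/L2 = FE/BGHC/- → run F
t=24: L0/L1/L2 = FE/BGHC/- → run F
t=25: L0/L1/L2 = FE/BGHC/- → run F
t=26: L0/L1/L2 = FE/BGHC/- → run F
t=27: L0/L1/L2 = E/BGHC/- → run E
t=28: L0/L1/L2 = E/BGHC/- → run E
t=29: L0/L1/L2 = -/BGHC/- → run B
t=30: L0/L1/L2 = -/GHC/- → run G
t=31: L0/L1/L2 = -/HC/- → run H
t=32: L0/L1/L2 = -/C/- → run C
t=33: L0/L1/L2 = -/C/- → run C
t=34: L0/L1/L2 = -/C/- → run C
t=35: (idle)
t=36: (idle)
t=37: (idle)
t=38: (idle)
t=39: (idle)
t=40: (idle)
t=41: (idle)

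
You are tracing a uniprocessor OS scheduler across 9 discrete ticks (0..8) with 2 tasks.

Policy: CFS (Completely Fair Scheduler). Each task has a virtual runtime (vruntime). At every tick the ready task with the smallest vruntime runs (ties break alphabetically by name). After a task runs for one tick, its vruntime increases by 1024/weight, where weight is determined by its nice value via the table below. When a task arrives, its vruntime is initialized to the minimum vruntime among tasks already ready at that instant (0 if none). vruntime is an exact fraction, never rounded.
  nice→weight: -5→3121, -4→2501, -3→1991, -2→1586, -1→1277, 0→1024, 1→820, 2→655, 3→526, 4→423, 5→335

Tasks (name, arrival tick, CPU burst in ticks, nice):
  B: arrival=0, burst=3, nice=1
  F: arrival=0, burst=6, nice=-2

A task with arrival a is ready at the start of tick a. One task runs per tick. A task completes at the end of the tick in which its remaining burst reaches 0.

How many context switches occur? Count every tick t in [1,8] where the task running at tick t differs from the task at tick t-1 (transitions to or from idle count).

context switches = 5

t=0: vr[B=0 F=0] → run B
t=1: vr[B=256/205 F=0] → run F
t=2: vr[B=256/205 F=512/793] → run F
t=3: vr[B=256/205 F=1024/793] → run B
t=4: vr[B=512/205 F=1024/793] → run F
t=5: vr[B=512/205 F=1536/793] → run F
t=6: vr[B=512/205 F=2048/793] → run B
t=7: vr[F=2048/793] → run F
t=8: vr[F=2560/793] → run F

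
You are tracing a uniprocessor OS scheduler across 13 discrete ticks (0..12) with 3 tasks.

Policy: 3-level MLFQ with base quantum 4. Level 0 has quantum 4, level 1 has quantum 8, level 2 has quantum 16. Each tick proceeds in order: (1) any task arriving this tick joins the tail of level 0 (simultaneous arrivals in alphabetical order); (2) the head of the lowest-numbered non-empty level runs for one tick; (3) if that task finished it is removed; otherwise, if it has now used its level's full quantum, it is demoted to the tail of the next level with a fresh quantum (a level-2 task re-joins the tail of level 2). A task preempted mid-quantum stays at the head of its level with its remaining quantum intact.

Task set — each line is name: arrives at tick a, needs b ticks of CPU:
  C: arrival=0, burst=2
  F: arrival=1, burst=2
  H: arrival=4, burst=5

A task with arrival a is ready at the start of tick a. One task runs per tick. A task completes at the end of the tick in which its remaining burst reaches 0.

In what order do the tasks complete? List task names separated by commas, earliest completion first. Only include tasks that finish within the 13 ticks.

t=0: L0/L1/L2 = C/-/- → run C
t=1: L0/L1/L2 = CF/-/- → run C
t=2: L0/L1/L2 = F/-/- → run F
t=3: L0/L1/L2 = F/-/- → run F
t=4: L0/L1/L2 = H/-/- → run H
t=5: L0/L1/L2 = H/-/- → run H
t=6: L0/L1/L2 = H/-/- → run H
t=7: L0/L1/L2 = H/-/- → run H
t=8: L0/L1/L2 = -/H/- → run H
t=9: (idle)
t=10: (idle)
t=11: (idle)
t=12: (idle)

completion order = C, F, H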